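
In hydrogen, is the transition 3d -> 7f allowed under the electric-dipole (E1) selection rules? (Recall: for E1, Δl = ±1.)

allowed

Initial l = 2, final l = 3, so Δl = +1. E1 requires Δl = ±1: ✓.
All E1 selection rules are satisfied.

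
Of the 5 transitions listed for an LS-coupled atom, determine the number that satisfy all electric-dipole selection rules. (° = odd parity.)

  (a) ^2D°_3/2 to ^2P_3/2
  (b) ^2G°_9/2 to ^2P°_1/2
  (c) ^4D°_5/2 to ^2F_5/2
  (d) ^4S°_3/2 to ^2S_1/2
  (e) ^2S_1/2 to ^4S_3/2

(a) allowed
(b) forbidden (parity, ΔL, ΔJ fail)
(c) forbidden (ΔS fails)
(d) forbidden (ΔS, ΔL fail)
(e) forbidden (parity, ΔS, ΔL fail)
Total allowed: 1 of 5.

1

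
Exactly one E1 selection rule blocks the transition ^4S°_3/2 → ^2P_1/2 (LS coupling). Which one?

Reading off the term symbols: S 3/2→1/2, L 0→1, J 3/2→1/2, parity odd→even.
Parity must change: odd → even — ok.
ΔS = 0: S: 3/2 → 1/2 — fails.
ΔL = 0, ±1 (not L=0↔0): L: 0 → 1, ΔL = +1 — ok.
ΔJ = 0, ±1 (not J=0↔0): J: 3/2 → 1/2, ΔJ = -1 — ok.

the ΔS = 0 rule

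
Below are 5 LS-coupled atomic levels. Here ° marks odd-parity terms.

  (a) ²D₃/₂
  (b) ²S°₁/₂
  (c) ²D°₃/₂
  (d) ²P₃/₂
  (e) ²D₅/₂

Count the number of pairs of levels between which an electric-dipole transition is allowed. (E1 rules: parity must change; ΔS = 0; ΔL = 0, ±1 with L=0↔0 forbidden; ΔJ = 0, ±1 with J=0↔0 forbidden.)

4

(a)–(b): forbidden (ΔL).
(a)–(c): allowed.
(a)–(d): forbidden (parity).
(a)–(e): forbidden (parity).
(b)–(c): forbidden (parity, ΔL).
(b)–(d): allowed.
(b)–(e): forbidden (ΔL, ΔJ).
(c)–(d): allowed.
(c)–(e): allowed.
(d)–(e): forbidden (parity).
Allowed pairs: 4 of 10.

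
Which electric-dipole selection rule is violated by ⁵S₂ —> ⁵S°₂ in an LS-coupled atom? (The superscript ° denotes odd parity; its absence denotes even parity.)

ΔJ = 0, ±1 (not J=0↔0): J: 2 → 2, ΔJ = +0 — passes.
ΔS = 0: S: 2 → 2 — passes.
Parity must change: even → odd — passes.
ΔL = 0, ±1 (not L=0↔0): L: 0 → 0, ΔL = +0 — fails.

the L=0 ↔ L=0 exclusion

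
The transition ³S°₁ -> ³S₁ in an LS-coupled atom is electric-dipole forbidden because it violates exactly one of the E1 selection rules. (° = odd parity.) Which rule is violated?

the L=0 ↔ L=0 exclusion

ΔS = 0: S: 1 → 1 — passes.
ΔL = 0, ±1 (not L=0↔0): L: 0 → 0, ΔL = +0 — fails.
Parity must change: odd → even — passes.
ΔJ = 0, ±1 (not J=0↔0): J: 1 → 1, ΔJ = +0 — passes.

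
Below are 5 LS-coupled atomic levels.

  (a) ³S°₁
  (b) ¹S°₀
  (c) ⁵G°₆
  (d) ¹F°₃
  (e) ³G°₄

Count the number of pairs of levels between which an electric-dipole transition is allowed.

(a)–(b): forbidden (parity, ΔS, ΔL).
(a)–(c): forbidden (parity, ΔS, ΔL, ΔJ).
(a)–(d): forbidden (parity, ΔS, ΔL, ΔJ).
(a)–(e): forbidden (parity, ΔL, ΔJ).
(b)–(c): forbidden (parity, ΔS, ΔL, ΔJ).
(b)–(d): forbidden (parity, ΔL, ΔJ).
(b)–(e): forbidden (parity, ΔS, ΔL, ΔJ).
(c)–(d): forbidden (parity, ΔS, ΔJ).
(c)–(e): forbidden (parity, ΔS, ΔJ).
(d)–(e): forbidden (parity, ΔS).
Allowed pairs: 0 of 10.

0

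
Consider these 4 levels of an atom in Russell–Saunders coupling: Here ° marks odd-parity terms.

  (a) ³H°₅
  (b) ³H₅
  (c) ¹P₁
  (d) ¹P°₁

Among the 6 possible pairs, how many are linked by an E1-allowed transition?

(a)–(b): allowed.
(a)–(c): forbidden (ΔS, ΔL, ΔJ).
(a)–(d): forbidden (parity, ΔS, ΔL, ΔJ).
(b)–(c): forbidden (parity, ΔS, ΔL, ΔJ).
(b)–(d): forbidden (ΔS, ΔL, ΔJ).
(c)–(d): allowed.
Allowed pairs: 2 of 6.

2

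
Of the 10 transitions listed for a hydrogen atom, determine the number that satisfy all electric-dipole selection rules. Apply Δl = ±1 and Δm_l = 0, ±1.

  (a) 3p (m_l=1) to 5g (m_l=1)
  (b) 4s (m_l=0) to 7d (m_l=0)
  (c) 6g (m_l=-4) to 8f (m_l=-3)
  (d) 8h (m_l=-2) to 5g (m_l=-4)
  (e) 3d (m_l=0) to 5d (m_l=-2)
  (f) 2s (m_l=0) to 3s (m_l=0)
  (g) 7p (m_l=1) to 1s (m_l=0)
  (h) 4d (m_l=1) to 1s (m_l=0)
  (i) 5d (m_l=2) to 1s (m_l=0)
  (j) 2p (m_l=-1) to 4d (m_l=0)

3

(a) forbidden — Δl = +3 (E1 requires Δl = ±1)
(b) forbidden — Δl = +2 (E1 requires Δl = ±1)
(c) allowed
(d) forbidden — Δm_l = -2 (E1 requires Δm_l = 0, ±1)
(e) forbidden — Δl = +0 (E1 requires Δl = ±1); Δm_l = -2 (E1 requires Δm_l = 0, ±1)
(f) forbidden — Δl = +0 (E1 requires Δl = ±1)
(g) allowed
(h) forbidden — Δl = -2 (E1 requires Δl = ±1)
(i) forbidden — Δl = -2 (E1 requires Δl = ±1); Δm_l = -2 (E1 requires Δm_l = 0, ±1)
(j) allowed
Total allowed: 3 of 10.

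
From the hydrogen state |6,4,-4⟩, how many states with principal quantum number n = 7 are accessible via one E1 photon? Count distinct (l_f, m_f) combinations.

4

E1 requires Δl = ±1, so l_f ∈ {3, 5}; with 0 ≤ l_f ≤ n_f−1 = 6, the allowed l_f values are {3, 5}.
For l_f = 3: m_f ∈ {m_i−1, m_i, m_i+1} ∩ [−3, 3] = {-3} → 1 state.
For l_f = 5: m_f ∈ {m_i−1, m_i, m_i+1} ∩ [−5, 5] = {-5, -4, -3} → 3 states.
Total: 4.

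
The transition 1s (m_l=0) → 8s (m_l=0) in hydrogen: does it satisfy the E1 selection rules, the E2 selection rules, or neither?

neither

Δl = 0 − 0 = +0; l_i + l_f = 0.
Δm_l = +0.
E1 (Δl = ±1, |Δm_l| ≤ 1): not satisfied.
E2 (Δl = 0,±2, l_i+l_f ≥ 2, |Δm_l| ≤ 2): not satisfied.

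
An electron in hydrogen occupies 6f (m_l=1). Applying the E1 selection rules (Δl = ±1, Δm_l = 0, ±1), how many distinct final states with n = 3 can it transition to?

3

E1 requires Δl = ±1, so l_f ∈ {2, 4}; with 0 ≤ l_f ≤ n_f−1 = 2, the allowed l_f values are {2}.
For l_f = 2: m_f ∈ {m_i−1, m_i, m_i+1} ∩ [−2, 2] = {0, 1, 2} → 3 states.
Total: 3.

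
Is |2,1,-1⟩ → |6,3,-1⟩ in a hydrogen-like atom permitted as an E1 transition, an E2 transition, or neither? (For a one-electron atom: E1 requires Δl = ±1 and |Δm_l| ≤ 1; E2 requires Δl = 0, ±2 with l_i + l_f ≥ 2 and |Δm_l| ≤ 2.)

E2

Δl = 3 − 1 = +2; l_i + l_f = 4.
Δm_l = +0.
E1 (Δl = ±1, |Δm_l| ≤ 1): not satisfied.
E2 (Δl = 0,±2, l_i+l_f ≥ 2, |Δm_l| ≤ 2): satisfied.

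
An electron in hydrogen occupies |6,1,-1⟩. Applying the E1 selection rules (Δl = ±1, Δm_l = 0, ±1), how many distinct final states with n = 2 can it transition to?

E1 requires Δl = ±1, so l_f ∈ {0, 2}; with 0 ≤ l_f ≤ n_f−1 = 1, the allowed l_f values are {0}.
For l_f = 0: m_f ∈ {m_i−1, m_i, m_i+1} ∩ [−0, 0] = {0} → 1 state.
Total: 1.

1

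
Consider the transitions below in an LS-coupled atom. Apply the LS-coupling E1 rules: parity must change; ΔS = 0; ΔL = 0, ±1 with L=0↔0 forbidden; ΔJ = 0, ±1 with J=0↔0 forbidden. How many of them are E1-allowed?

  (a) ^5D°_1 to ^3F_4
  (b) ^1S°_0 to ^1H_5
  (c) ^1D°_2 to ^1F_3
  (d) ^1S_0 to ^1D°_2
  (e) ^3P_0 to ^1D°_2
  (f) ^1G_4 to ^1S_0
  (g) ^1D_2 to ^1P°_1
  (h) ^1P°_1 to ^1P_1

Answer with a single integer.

(a) forbidden (ΔS, ΔJ fail)
(b) forbidden (ΔL, ΔJ fail)
(c) allowed
(d) forbidden (ΔL, ΔJ fail)
(e) forbidden (ΔS, ΔJ fail)
(f) forbidden (parity, ΔL, ΔJ fail)
(g) allowed
(h) allowed
Total allowed: 3 of 8.

3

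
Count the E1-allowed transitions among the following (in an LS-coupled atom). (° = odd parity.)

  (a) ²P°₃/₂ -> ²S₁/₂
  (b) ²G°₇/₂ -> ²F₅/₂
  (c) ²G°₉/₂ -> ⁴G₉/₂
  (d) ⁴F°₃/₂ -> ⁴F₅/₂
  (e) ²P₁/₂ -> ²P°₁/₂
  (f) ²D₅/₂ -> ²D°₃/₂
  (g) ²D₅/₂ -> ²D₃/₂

5

(a) allowed
(b) allowed
(c) forbidden (ΔS fails)
(d) allowed
(e) allowed
(f) allowed
(g) forbidden (parity fails)
Total allowed: 5 of 7.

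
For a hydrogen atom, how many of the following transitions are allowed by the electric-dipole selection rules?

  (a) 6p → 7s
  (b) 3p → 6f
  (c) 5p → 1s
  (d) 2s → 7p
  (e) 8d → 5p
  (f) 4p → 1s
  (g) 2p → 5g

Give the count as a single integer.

5

(a) allowed
(b) forbidden — Δl = +2 (E1 requires Δl = ±1)
(c) allowed
(d) allowed
(e) allowed
(f) allowed
(g) forbidden — Δl = +3 (E1 requires Δl = ±1)
Total allowed: 5 of 7.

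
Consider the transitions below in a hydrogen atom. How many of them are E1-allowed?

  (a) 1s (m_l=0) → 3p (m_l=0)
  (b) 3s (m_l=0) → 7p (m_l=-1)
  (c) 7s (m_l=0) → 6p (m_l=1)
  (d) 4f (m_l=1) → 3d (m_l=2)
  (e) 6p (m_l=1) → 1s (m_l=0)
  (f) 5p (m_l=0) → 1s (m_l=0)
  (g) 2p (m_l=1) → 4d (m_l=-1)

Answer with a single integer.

(a) allowed
(b) allowed
(c) allowed
(d) allowed
(e) allowed
(f) allowed
(g) forbidden — Δm_l = -2 (E1 requires Δm_l = 0, ±1)
Total allowed: 6 of 7.

6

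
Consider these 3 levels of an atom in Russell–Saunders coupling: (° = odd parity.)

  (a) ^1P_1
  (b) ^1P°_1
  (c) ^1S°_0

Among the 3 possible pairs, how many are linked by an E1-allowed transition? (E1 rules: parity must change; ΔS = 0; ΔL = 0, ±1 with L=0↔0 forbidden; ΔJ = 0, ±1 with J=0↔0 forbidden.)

2

(a)–(b): allowed.
(a)–(c): allowed.
(b)–(c): forbidden (parity).
Allowed pairs: 2 of 3.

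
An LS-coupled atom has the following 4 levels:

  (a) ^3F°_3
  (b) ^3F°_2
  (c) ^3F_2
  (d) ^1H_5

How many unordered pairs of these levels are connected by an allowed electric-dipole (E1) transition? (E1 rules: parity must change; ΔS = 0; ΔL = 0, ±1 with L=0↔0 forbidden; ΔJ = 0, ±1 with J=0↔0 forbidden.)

2

(a)–(b): forbidden (parity).
(a)–(c): allowed.
(a)–(d): forbidden (ΔS, ΔL, ΔJ).
(b)–(c): allowed.
(b)–(d): forbidden (ΔS, ΔL, ΔJ).
(c)–(d): forbidden (parity, ΔS, ΔL, ΔJ).
Allowed pairs: 2 of 6.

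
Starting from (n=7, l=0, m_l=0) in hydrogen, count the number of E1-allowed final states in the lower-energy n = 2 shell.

E1 requires Δl = ±1, so l_f ∈ {-1, 1}; with 0 ≤ l_f ≤ n_f−1 = 1, the allowed l_f values are {1}.
For l_f = 1: m_f ∈ {m_i−1, m_i, m_i+1} ∩ [−1, 1] = {-1, 0, 1} → 3 states.
Total: 3.

3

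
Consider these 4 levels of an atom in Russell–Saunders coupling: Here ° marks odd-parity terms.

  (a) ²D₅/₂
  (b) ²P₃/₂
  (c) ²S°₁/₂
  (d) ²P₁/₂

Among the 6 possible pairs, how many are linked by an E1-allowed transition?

(a)–(b): forbidden (parity).
(a)–(c): forbidden (ΔL, ΔJ).
(a)–(d): forbidden (parity, ΔJ).
(b)–(c): allowed.
(b)–(d): forbidden (parity).
(c)–(d): allowed.
Allowed pairs: 2 of 6.

2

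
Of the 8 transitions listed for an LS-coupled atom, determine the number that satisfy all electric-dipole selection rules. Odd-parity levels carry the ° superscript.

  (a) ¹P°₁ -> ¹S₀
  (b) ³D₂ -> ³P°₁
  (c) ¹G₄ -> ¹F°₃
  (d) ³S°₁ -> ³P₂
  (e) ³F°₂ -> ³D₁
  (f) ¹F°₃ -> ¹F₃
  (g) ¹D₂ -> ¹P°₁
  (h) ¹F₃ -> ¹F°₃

(a) allowed
(b) allowed
(c) allowed
(d) allowed
(e) allowed
(f) allowed
(g) allowed
(h) allowed
Total allowed: 8 of 8.

8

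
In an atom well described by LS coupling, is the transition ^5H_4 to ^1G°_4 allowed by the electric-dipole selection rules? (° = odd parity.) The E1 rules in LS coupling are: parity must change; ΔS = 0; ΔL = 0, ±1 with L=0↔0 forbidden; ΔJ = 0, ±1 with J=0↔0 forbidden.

forbidden

Parity must change: even → odd — ✓.
ΔS = 0: S: 2 → 0 — ✗.
ΔL = 0, ±1 (not L=0↔0): L: 5 → 4, ΔL = -1 — ✓.
ΔJ = 0, ±1 (not J=0↔0): J: 4 → 4, ΔJ = +0 — ✓.
Rule(s) violated: ΔS.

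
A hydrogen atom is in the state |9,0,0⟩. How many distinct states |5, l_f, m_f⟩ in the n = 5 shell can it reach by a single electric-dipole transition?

E1 requires Δl = ±1, so l_f ∈ {-1, 1}; with 0 ≤ l_f ≤ n_f−1 = 4, the allowed l_f values are {1}.
For l_f = 1: m_f ∈ {m_i−1, m_i, m_i+1} ∩ [−1, 1] = {-1, 0, 1} → 3 states.
Total: 3.

3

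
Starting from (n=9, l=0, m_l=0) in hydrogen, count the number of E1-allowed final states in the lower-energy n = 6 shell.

E1 requires Δl = ±1, so l_f ∈ {-1, 1}; with 0 ≤ l_f ≤ n_f−1 = 5, the allowed l_f values are {1}.
For l_f = 1: m_f ∈ {m_i−1, m_i, m_i+1} ∩ [−1, 1] = {-1, 0, 1} → 3 states.
Total: 3.

3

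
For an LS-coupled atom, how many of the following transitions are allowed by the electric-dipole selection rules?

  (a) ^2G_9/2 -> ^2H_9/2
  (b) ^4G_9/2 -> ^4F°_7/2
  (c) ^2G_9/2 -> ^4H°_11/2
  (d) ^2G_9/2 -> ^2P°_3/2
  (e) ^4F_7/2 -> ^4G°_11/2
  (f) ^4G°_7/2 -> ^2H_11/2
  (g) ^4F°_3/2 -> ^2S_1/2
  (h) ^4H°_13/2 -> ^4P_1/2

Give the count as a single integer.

1

(a) forbidden (parity fails)
(b) allowed
(c) forbidden (ΔS fails)
(d) forbidden (ΔL, ΔJ fail)
(e) forbidden (ΔJ fails)
(f) forbidden (ΔS, ΔJ fail)
(g) forbidden (ΔS, ΔL fail)
(h) forbidden (ΔL, ΔJ fail)
Total allowed: 1 of 8.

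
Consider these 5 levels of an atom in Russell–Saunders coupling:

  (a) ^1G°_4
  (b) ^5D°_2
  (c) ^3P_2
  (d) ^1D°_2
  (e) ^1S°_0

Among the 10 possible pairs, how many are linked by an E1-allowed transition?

0

(a)–(b): forbidden (parity, ΔS, ΔL, ΔJ).
(a)–(c): forbidden (ΔS, ΔL, ΔJ).
(a)–(d): forbidden (parity, ΔL, ΔJ).
(a)–(e): forbidden (parity, ΔL, ΔJ).
(b)–(c): forbidden (ΔS).
(b)–(d): forbidden (parity, ΔS).
(b)–(e): forbidden (parity, ΔS, ΔL, ΔJ).
(c)–(d): forbidden (ΔS).
(c)–(e): forbidden (ΔS, ΔJ).
(d)–(e): forbidden (parity, ΔL, ΔJ).
Allowed pairs: 0 of 10.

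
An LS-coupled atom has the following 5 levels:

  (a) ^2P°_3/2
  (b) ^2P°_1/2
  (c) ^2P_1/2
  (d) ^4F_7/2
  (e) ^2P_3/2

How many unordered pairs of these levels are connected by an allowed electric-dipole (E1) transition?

4

(a)–(b): forbidden (parity).
(a)–(c): allowed.
(a)–(d): forbidden (ΔS, ΔL, ΔJ).
(a)–(e): allowed.
(b)–(c): allowed.
(b)–(d): forbidden (ΔS, ΔL, ΔJ).
(b)–(e): allowed.
(c)–(d): forbidden (parity, ΔS, ΔL, ΔJ).
(c)–(e): forbidden (parity).
(d)–(e): forbidden (parity, ΔS, ΔL, ΔJ).
Allowed pairs: 4 of 10.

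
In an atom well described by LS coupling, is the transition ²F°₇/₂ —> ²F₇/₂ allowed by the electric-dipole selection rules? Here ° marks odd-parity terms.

allowed

Reading off the term symbols: S 1/2→1/2, L 3→3, J 7/2→7/2, parity odd→even.
Parity must change: odd → even — passes.
ΔS = 0: S: 1/2 → 1/2 — passes.
ΔL = 0, ±1 (not L=0↔0): L: 3 → 3, ΔL = +0 — passes.
ΔJ = 0, ±1 (not J=0↔0): J: 7/2 → 7/2, ΔJ = +0 — passes.
All four E1 rules are satisfied.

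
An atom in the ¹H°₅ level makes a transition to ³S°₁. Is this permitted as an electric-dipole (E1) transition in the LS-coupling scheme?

Initial level: S=0, L=5, J=5, parity odd. Final level: S=1, L=0, J=1, parity odd.
ΔL = 0, ±1 (not L=0↔0): L: 5 → 0, ΔL = -5 — fails.
Parity must change: odd → odd — fails.
ΔS = 0: S: 0 → 1 — fails.
ΔJ = 0, ±1 (not J=0↔0): J: 5 → 1, ΔJ = -4 — fails.
Rule(s) violated: parity, ΔS, ΔL, ΔJ.

forbidden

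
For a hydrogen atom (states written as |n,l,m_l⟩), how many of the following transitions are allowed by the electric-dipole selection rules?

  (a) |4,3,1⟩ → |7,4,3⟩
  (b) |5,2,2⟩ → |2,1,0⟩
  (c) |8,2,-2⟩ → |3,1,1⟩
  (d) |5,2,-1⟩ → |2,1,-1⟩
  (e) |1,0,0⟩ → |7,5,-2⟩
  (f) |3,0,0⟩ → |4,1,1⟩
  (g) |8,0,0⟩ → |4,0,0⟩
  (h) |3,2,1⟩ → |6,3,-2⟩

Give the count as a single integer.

2

(a) forbidden — Δm_l = +2 (E1 requires Δm_l = 0, ±1)
(b) forbidden — Δm_l = -2 (E1 requires Δm_l = 0, ±1)
(c) forbidden — Δm_l = +3 (E1 requires Δm_l = 0, ±1)
(d) allowed
(e) forbidden — Δl = +5 (E1 requires Δl = ±1); Δm_l = -2 (E1 requires Δm_l = 0, ±1)
(f) allowed
(g) forbidden — Δl = +0 (E1 requires Δl = ±1)
(h) forbidden — Δm_l = -3 (E1 requires Δm_l = 0, ±1)
Total allowed: 2 of 8.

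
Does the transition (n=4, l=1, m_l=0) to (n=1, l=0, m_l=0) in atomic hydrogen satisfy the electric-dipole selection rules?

Δl = 0 − 1 = -1; the E1 rule Δl = ±1 is ✓.
Δm_l = 0 − (0) = +0. E1 requires Δm_l = 0, ±1: ✓.
All E1 selection rules are satisfied.

allowed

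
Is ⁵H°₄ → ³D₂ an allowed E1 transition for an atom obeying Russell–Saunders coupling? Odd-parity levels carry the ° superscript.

forbidden

Initial level: S=2, L=5, J=4, parity odd. Final level: S=1, L=2, J=2, parity even.
Parity must change: odd → even — passes.
ΔS = 0: S: 2 → 1 — fails.
ΔL = 0, ±1 (not L=0↔0): L: 5 → 2, ΔL = -3 — fails.
ΔJ = 0, ±1 (not J=0↔0): J: 4 → 2, ΔJ = -2 — fails.
Rule(s) violated: ΔS, ΔL, ΔJ.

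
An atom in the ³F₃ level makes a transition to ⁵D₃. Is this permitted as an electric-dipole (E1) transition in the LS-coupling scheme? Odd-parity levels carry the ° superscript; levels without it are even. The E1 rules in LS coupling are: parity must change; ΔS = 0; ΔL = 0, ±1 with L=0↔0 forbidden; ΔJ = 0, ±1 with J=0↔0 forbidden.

Parity must change: even → even — fails.
ΔS = 0: S: 1 → 2 — fails.
ΔL = 0, ±1 (not L=0↔0): L: 3 → 2, ΔL = -1 — passes.
ΔJ = 0, ±1 (not J=0↔0): J: 3 → 3, ΔJ = +0 — passes.
Rule(s) violated: parity, ΔS.

forbidden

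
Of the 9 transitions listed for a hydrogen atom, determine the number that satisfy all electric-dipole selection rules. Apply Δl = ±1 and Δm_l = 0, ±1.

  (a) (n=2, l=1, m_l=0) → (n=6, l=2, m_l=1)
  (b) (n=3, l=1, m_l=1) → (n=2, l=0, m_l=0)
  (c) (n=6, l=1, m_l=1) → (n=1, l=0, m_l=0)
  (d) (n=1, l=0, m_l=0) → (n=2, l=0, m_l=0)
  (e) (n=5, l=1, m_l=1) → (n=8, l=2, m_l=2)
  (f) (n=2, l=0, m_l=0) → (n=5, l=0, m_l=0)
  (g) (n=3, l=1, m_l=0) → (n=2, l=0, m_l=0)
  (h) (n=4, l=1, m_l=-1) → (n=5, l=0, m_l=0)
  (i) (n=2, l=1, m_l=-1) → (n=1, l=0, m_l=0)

(a) allowed
(b) allowed
(c) allowed
(d) forbidden — Δl = +0 (E1 requires Δl = ±1)
(e) allowed
(f) forbidden — Δl = +0 (E1 requires Δl = ±1)
(g) allowed
(h) allowed
(i) allowed
Total allowed: 7 of 9.

7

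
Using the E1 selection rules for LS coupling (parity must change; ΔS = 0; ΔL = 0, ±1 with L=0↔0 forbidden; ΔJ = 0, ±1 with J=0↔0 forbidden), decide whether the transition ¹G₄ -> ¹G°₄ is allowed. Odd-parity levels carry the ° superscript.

allowed

Parity must change: even → odd — ✓.
ΔS = 0: S: 0 → 0 — ✓.
ΔL = 0, ±1 (not L=0↔0): L: 4 → 4, ΔL = +0 — ✓.
ΔJ = 0, ±1 (not J=0↔0): J: 4 → 4, ΔJ = +0 — ✓.
All four E1 rules are satisfied.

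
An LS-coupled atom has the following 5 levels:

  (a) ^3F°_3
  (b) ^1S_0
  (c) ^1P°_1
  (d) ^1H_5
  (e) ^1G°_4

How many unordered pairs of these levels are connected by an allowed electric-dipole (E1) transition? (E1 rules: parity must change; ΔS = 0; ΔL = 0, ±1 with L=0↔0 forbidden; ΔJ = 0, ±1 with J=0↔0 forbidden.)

(a)–(b): forbidden (ΔS, ΔL, ΔJ).
(a)–(c): forbidden (parity, ΔS, ΔL, ΔJ).
(a)–(d): forbidden (ΔS, ΔL, ΔJ).
(a)–(e): forbidden (parity, ΔS).
(b)–(c): allowed.
(b)–(d): forbidden (parity, ΔL, ΔJ).
(b)–(e): forbidden (ΔL, ΔJ).
(c)–(d): forbidden (ΔL, ΔJ).
(c)–(e): forbidden (parity, ΔL, ΔJ).
(d)–(e): allowed.
Allowed pairs: 2 of 10.

2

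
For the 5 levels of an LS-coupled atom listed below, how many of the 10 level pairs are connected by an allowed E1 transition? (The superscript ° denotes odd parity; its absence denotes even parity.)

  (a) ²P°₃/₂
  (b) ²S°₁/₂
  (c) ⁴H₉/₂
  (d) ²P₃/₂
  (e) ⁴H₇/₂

(a)–(b): forbidden (parity).
(a)–(c): forbidden (ΔS, ΔL, ΔJ).
(a)–(d): allowed.
(a)–(e): forbidden (ΔS, ΔL, ΔJ).
(b)–(c): forbidden (ΔS, ΔL, ΔJ).
(b)–(d): allowed.
(b)–(e): forbidden (ΔS, ΔL, ΔJ).
(c)–(d): forbidden (parity, ΔS, ΔL, ΔJ).
(c)–(e): forbidden (parity).
(d)–(e): forbidden (parity, ΔS, ΔL, ΔJ).
Allowed pairs: 2 of 10.

2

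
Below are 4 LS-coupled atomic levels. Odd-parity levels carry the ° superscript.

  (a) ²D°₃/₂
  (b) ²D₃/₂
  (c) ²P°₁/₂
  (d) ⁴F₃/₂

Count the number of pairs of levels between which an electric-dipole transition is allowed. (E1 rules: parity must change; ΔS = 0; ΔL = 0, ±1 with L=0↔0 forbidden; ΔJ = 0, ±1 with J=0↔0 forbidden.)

(a)–(b): allowed.
(a)–(c): forbidden (parity).
(a)–(d): forbidden (ΔS).
(b)–(c): allowed.
(b)–(d): forbidden (parity, ΔS).
(c)–(d): forbidden (ΔS, ΔL).
Allowed pairs: 2 of 6.

2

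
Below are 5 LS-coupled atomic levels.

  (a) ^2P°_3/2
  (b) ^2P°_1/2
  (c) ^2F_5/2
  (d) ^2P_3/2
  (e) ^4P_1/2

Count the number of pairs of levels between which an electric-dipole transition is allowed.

(a)–(b): forbidden (parity).
(a)–(c): forbidden (ΔL).
(a)–(d): allowed.
(a)–(e): forbidden (ΔS).
(b)–(c): forbidden (ΔL, ΔJ).
(b)–(d): allowed.
(b)–(e): forbidden (ΔS).
(c)–(d): forbidden (parity, ΔL).
(c)–(e): forbidden (parity, ΔS, ΔL, ΔJ).
(d)–(e): forbidden (parity, ΔS).
Allowed pairs: 2 of 10.

2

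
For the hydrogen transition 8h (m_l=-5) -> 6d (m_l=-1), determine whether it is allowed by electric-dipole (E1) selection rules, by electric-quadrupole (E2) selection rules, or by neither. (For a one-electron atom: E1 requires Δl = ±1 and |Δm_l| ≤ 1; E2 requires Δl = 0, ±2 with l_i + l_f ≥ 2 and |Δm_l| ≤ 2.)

Δl = 2 − 5 = -3; l_i + l_f = 7.
Δm_l = +4.
E1 (Δl = ±1, |Δm_l| ≤ 1): not satisfied.
E2 (Δl = 0,±2, l_i+l_f ≥ 2, |Δm_l| ≤ 2): not satisfied.

neither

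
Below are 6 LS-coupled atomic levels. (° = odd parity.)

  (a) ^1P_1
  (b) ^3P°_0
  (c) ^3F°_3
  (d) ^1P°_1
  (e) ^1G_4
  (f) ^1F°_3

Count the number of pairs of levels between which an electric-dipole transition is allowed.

2

(a)–(b): forbidden (ΔS).
(a)–(c): forbidden (ΔS, ΔL, ΔJ).
(a)–(d): allowed.
(a)–(e): forbidden (parity, ΔL, ΔJ).
(a)–(f): forbidden (ΔL, ΔJ).
(b)–(c): forbidden (parity, ΔL, ΔJ).
(b)–(d): forbidden (parity, ΔS).
(b)–(e): forbidden (ΔS, ΔL, ΔJ).
(b)–(f): forbidden (parity, ΔS, ΔL, ΔJ).
(c)–(d): forbidden (parity, ΔS, ΔL, ΔJ).
(c)–(e): forbidden (ΔS).
(c)–(f): forbidden (parity, ΔS).
(d)–(e): forbidden (ΔL, ΔJ).
(d)–(f): forbidden (parity, ΔL, ΔJ).
(e)–(f): allowed.
Allowed pairs: 2 of 15.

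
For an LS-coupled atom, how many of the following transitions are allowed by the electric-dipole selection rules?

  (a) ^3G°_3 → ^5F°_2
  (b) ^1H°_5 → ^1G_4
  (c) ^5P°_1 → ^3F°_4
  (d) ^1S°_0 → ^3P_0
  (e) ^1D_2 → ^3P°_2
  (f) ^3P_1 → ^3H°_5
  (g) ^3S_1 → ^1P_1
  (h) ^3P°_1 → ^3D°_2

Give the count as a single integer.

1

(a) forbidden (parity, ΔS fail)
(b) allowed
(c) forbidden (parity, ΔS, ΔL, ΔJ fail)
(d) forbidden (ΔS, ΔJ fail)
(e) forbidden (ΔS fails)
(f) forbidden (ΔL, ΔJ fail)
(g) forbidden (parity, ΔS fail)
(h) forbidden (parity fails)
Total allowed: 1 of 8.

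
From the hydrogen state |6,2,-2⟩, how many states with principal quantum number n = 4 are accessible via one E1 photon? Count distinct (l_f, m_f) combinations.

4

E1 requires Δl = ±1, so l_f ∈ {1, 3}; with 0 ≤ l_f ≤ n_f−1 = 3, the allowed l_f values are {1, 3}.
For l_f = 1: m_f ∈ {m_i−1, m_i, m_i+1} ∩ [−1, 1] = {-1} → 1 state.
For l_f = 3: m_f ∈ {m_i−1, m_i, m_i+1} ∩ [−3, 3] = {-3, -2, -1} → 3 states.
Total: 4.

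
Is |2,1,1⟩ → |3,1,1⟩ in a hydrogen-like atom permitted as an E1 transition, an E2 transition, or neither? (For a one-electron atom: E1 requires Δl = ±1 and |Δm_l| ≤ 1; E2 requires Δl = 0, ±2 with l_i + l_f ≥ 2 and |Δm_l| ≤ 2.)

Δl = 1 − 1 = +0; l_i + l_f = 2.
Δm_l = +0.
E1 (Δl = ±1, |Δm_l| ≤ 1): not satisfied.
E2 (Δl = 0,±2, l_i+l_f ≥ 2, |Δm_l| ≤ 2): satisfied.

E2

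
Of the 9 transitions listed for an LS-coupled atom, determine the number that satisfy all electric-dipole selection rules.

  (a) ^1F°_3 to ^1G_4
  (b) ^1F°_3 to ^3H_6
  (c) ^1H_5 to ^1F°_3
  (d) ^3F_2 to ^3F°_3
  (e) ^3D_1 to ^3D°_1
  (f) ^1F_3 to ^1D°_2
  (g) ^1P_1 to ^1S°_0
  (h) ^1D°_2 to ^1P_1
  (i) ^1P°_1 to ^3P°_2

(a) allowed
(b) forbidden (ΔS, ΔL, ΔJ fail)
(c) forbidden (ΔL, ΔJ fail)
(d) allowed
(e) allowed
(f) allowed
(g) allowed
(h) allowed
(i) forbidden (parity, ΔS fail)
Total allowed: 6 of 9.

6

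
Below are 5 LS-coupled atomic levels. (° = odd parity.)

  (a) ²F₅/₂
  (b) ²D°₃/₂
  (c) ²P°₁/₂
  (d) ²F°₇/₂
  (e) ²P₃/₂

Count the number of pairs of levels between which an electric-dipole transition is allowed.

(a)–(b): allowed.
(a)–(c): forbidden (ΔL, ΔJ).
(a)–(d): allowed.
(a)–(e): forbidden (parity, ΔL).
(b)–(c): forbidden (parity).
(b)–(d): forbidden (parity, ΔJ).
(b)–(e): allowed.
(c)–(d): forbidden (parity, ΔL, ΔJ).
(c)–(e): allowed.
(d)–(e): forbidden (ΔL, ΔJ).
Allowed pairs: 4 of 10.

4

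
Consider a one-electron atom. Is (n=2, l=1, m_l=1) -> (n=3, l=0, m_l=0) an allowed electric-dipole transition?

allowed

l: 1 → 0 (Δl = -1). Δl = ±1 passes.
Δm_l = 0 − (1) = -1. E1 requires Δm_l = 0, ±1: passes.
All E1 selection rules are satisfied.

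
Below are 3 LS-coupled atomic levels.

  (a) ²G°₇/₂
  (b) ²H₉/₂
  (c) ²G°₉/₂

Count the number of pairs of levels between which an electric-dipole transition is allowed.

(a)–(b): allowed.
(a)–(c): forbidden (parity).
(b)–(c): allowed.
Allowed pairs: 2 of 3.

2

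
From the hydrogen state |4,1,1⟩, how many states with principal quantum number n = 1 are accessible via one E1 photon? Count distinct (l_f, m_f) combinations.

E1 requires Δl = ±1, so l_f ∈ {0, 2}; with 0 ≤ l_f ≤ n_f−1 = 0, the allowed l_f values are {0}.
For l_f = 0: m_f ∈ {m_i−1, m_i, m_i+1} ∩ [−0, 0] = {0} → 1 state.
Total: 1.

1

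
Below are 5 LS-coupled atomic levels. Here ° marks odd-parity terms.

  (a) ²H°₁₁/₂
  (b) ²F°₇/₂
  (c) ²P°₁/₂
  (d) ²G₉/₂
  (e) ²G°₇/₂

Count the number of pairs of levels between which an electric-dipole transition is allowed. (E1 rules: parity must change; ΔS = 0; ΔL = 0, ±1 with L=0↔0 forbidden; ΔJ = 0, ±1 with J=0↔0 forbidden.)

(a)–(b): forbidden (parity, ΔL, ΔJ).
(a)–(c): forbidden (parity, ΔL, ΔJ).
(a)–(d): allowed.
(a)–(e): forbidden (parity, ΔJ).
(b)–(c): forbidden (parity, ΔL, ΔJ).
(b)–(d): allowed.
(b)–(e): forbidden (parity).
(c)–(d): forbidden (ΔL, ΔJ).
(c)–(e): forbidden (parity, ΔL, ΔJ).
(d)–(e): allowed.
Allowed pairs: 3 of 10.

3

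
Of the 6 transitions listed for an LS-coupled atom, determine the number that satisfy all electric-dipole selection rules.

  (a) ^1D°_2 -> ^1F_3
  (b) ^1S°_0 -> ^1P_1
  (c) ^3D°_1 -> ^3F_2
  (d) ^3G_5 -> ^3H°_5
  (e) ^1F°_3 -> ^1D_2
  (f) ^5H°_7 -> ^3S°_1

(a) allowed
(b) allowed
(c) allowed
(d) allowed
(e) allowed
(f) forbidden (parity, ΔS, ΔL, ΔJ fail)
Total allowed: 5 of 6.

5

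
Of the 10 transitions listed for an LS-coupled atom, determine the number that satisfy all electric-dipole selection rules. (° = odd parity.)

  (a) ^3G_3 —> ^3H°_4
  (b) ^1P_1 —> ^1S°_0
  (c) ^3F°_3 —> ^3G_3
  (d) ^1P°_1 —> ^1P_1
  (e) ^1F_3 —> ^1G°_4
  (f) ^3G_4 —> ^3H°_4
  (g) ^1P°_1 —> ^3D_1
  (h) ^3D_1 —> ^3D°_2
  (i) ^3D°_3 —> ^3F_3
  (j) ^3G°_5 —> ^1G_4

(a) allowed
(b) allowed
(c) allowed
(d) allowed
(e) allowed
(f) allowed
(g) forbidden (ΔS fails)
(h) allowed
(i) allowed
(j) forbidden (ΔS fails)
Total allowed: 8 of 10.

8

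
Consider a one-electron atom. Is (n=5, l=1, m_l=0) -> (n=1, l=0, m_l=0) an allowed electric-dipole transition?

Δl = 0 − 1 = -1; the E1 rule Δl = ±1 is ✓.
Δm_l = 0 − (0) = +0. E1 requires Δm_l = 0, ±1: ✓.
All E1 selection rules are satisfied.

allowed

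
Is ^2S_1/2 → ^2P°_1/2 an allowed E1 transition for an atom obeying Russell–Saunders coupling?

ΔJ = 0, ±1 (not J=0↔0): J: 1/2 → 1/2, ΔJ = +0 — satisfied.
Parity must change: even → odd — satisfied.
ΔL = 0, ±1 (not L=0↔0): L: 0 → 1, ΔL = +1 — satisfied.
ΔS = 0: S: 1/2 → 1/2 — satisfied.
All four E1 rules are satisfied.

allowed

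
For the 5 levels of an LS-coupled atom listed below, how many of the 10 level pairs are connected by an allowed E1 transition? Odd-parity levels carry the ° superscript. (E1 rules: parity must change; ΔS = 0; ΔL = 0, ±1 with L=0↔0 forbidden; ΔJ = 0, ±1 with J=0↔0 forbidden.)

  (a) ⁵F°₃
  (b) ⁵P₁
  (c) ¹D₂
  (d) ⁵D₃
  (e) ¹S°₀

1

(a)–(b): forbidden (ΔL, ΔJ).
(a)–(c): forbidden (ΔS).
(a)–(d): allowed.
(a)–(e): forbidden (parity, ΔS, ΔL, ΔJ).
(b)–(c): forbidden (parity, ΔS).
(b)–(d): forbidden (parity, ΔJ).
(b)–(e): forbidden (ΔS).
(c)–(d): forbidden (parity, ΔS).
(c)–(e): forbidden (ΔL, ΔJ).
(d)–(e): forbidden (ΔS, ΔL, ΔJ).
Allowed pairs: 1 of 10.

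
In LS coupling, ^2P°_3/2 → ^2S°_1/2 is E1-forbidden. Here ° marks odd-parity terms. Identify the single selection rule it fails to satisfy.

Initial level: S=1/2, L=1, J=3/2, parity odd. Final level: S=1/2, L=0, J=1/2, parity odd.
Parity must change: odd → odd — ✗.
ΔS = 0: S: 1/2 → 1/2 — ✓.
ΔL = 0, ±1 (not L=0↔0): L: 1 → 0, ΔL = -1 — ✓.
ΔJ = 0, ±1 (not J=0↔0): J: 3/2 → 1/2, ΔJ = -1 — ✓.

parity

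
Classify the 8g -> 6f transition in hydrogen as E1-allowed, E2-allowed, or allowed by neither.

E1

Δl = 3 − 4 = -1; l_i + l_f = 7.
E1 (Δl = ±1): satisfied.
E2 (Δl = 0,±2, l_i+l_f ≥ 2): not satisfied.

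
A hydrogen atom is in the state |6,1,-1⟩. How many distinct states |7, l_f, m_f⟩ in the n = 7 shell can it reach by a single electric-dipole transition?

4

E1 requires Δl = ±1, so l_f ∈ {0, 2}; with 0 ≤ l_f ≤ n_f−1 = 6, the allowed l_f values are {0, 2}.
For l_f = 0: m_f ∈ {m_i−1, m_i, m_i+1} ∩ [−0, 0] = {0} → 1 state.
For l_f = 2: m_f ∈ {m_i−1, m_i, m_i+1} ∩ [−2, 2] = {-2, -1, 0} → 3 states.
Total: 4.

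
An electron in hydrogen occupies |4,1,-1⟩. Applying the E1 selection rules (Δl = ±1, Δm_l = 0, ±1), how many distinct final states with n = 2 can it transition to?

1

E1 requires Δl = ±1, so l_f ∈ {0, 2}; with 0 ≤ l_f ≤ n_f−1 = 1, the allowed l_f values are {0}.
For l_f = 0: m_f ∈ {m_i−1, m_i, m_i+1} ∩ [−0, 0] = {0} → 1 state.
Total: 1.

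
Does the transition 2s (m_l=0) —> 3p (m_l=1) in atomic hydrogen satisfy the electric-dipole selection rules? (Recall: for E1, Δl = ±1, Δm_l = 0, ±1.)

allowed

Initial l = 0, final l = 1, so Δl = +1. E1 requires Δl = ±1: ok.
m_l: 0 → 1 (Δm_l = +1). |Δm_l| ≤ 1 ok.
All E1 selection rules are satisfied.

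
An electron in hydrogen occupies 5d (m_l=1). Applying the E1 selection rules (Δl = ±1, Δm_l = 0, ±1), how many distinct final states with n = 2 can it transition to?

E1 requires Δl = ±1, so l_f ∈ {1, 3}; with 0 ≤ l_f ≤ n_f−1 = 1, the allowed l_f values are {1}.
For l_f = 1: m_f ∈ {m_i−1, m_i, m_i+1} ∩ [−1, 1] = {0, 1} → 2 states.
Total: 2.

2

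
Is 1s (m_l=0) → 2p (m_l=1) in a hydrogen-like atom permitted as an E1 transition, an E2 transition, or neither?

Δl = 1 − 0 = +1; l_i + l_f = 1.
Δm_l = +1.
E1 (Δl = ±1, |Δm_l| ≤ 1): satisfied.
E2 (Δl = 0,±2, l_i+l_f ≥ 2, |Δm_l| ≤ 2): not satisfied.

E1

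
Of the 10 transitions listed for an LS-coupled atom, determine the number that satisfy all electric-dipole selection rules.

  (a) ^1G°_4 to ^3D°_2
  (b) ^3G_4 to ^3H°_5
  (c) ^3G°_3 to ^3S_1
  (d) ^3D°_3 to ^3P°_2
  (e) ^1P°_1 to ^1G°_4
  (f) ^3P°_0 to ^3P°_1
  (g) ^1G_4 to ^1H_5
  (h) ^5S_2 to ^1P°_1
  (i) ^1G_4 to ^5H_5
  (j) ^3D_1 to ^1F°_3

1

(a) forbidden (parity, ΔS, ΔL, ΔJ fail)
(b) allowed
(c) forbidden (ΔL, ΔJ fail)
(d) forbidden (parity fails)
(e) forbidden (parity, ΔL, ΔJ fail)
(f) forbidden (parity fails)
(g) forbidden (parity fails)
(h) forbidden (ΔS fails)
(i) forbidden (parity, ΔS fail)
(j) forbidden (ΔS, ΔJ fail)
Total allowed: 1 of 10.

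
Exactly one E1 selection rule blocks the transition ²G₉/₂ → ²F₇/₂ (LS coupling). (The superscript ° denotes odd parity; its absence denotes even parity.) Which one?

parity

Initial level: S=1/2, L=4, J=9/2, parity even. Final level: S=1/2, L=3, J=7/2, parity even.
Parity must change: even → even — fails.
ΔS = 0: S: 1/2 → 1/2 — ok.
ΔL = 0, ±1 (not L=0↔0): L: 4 → 3, ΔL = -1 — ok.
ΔJ = 0, ±1 (not J=0↔0): J: 9/2 → 7/2, ΔJ = -1 — ok.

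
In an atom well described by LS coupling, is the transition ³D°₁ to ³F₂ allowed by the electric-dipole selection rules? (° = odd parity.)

allowed

Reading off the term symbols: S 1→1, L 2→3, J 1→2, parity odd→even.
ΔJ = 0, ±1 (not J=0↔0): J: 1 → 2, ΔJ = +1 — satisfied.
ΔS = 0: S: 1 → 1 — satisfied.
ΔL = 0, ±1 (not L=0↔0): L: 2 → 3, ΔL = +1 — satisfied.
Parity must change: odd → even — satisfied.
All four E1 rules are satisfied.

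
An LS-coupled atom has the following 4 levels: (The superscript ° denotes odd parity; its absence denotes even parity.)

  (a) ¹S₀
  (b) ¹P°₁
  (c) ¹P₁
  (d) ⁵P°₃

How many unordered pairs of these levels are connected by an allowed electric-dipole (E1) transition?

2

(a)–(b): allowed.
(a)–(c): forbidden (parity).
(a)–(d): forbidden (ΔS, ΔJ).
(b)–(c): allowed.
(b)–(d): forbidden (parity, ΔS, ΔJ).
(c)–(d): forbidden (ΔS, ΔJ).
Allowed pairs: 2 of 6.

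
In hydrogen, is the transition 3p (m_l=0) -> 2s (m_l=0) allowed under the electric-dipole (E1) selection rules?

Δl = 0 − 1 = -1; the E1 rule Δl = ±1 is ok.
m_l: 0 → 0 (Δm_l = +0). |Δm_l| ≤ 1 ok.
All E1 selection rules are satisfied.

allowed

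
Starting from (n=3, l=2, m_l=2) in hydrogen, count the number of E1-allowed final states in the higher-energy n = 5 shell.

4

E1 requires Δl = ±1, so l_f ∈ {1, 3}; with 0 ≤ l_f ≤ n_f−1 = 4, the allowed l_f values are {1, 3}.
For l_f = 1: m_f ∈ {m_i−1, m_i, m_i+1} ∩ [−1, 1] = {1} → 1 state.
For l_f = 3: m_f ∈ {m_i−1, m_i, m_i+1} ∩ [−3, 3] = {1, 2, 3} → 3 states.
Total: 4.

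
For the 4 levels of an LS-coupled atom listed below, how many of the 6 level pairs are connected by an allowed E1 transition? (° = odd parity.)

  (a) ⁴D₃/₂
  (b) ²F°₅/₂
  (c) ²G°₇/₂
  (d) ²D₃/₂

(a)–(b): forbidden (ΔS).
(a)–(c): forbidden (ΔS, ΔL, ΔJ).
(a)–(d): forbidden (parity, ΔS).
(b)–(c): forbidden (parity).
(b)–(d): allowed.
(c)–(d): forbidden (ΔL, ΔJ).
Allowed pairs: 1 of 6.

1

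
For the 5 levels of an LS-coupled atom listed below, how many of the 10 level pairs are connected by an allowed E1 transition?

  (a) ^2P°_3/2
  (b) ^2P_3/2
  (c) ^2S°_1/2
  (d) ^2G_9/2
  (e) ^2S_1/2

3

(a)–(b): allowed.
(a)–(c): forbidden (parity).
(a)–(d): forbidden (ΔL, ΔJ).
(a)–(e): allowed.
(b)–(c): allowed.
(b)–(d): forbidden (parity, ΔL, ΔJ).
(b)–(e): forbidden (parity).
(c)–(d): forbidden (ΔL, ΔJ).
(c)–(e): forbidden (ΔL).
(d)–(e): forbidden (parity, ΔL, ΔJ).
Allowed pairs: 3 of 10.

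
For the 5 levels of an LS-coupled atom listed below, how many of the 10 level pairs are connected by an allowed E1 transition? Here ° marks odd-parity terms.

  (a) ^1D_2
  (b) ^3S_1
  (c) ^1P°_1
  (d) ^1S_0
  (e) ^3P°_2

(a)–(b): forbidden (parity, ΔS, ΔL).
(a)–(c): allowed.
(a)–(d): forbidden (parity, ΔL, ΔJ).
(a)–(e): forbidden (ΔS).
(b)–(c): forbidden (ΔS).
(b)–(d): forbidden (parity, ΔS, ΔL).
(b)–(e): allowed.
(c)–(d): allowed.
(c)–(e): forbidden (parity, ΔS).
(d)–(e): forbidden (ΔS, ΔJ).
Allowed pairs: 3 of 10.

3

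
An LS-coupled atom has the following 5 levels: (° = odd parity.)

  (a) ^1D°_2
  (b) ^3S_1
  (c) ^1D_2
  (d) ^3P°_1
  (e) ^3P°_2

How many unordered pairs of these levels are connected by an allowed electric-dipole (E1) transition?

3

(a)–(b): forbidden (ΔS, ΔL).
(a)–(c): allowed.
(a)–(d): forbidden (parity, ΔS).
(a)–(e): forbidden (parity, ΔS).
(b)–(c): forbidden (parity, ΔS, ΔL).
(b)–(d): allowed.
(b)–(e): allowed.
(c)–(d): forbidden (ΔS).
(c)–(e): forbidden (ΔS).
(d)–(e): forbidden (parity).
Allowed pairs: 3 of 10.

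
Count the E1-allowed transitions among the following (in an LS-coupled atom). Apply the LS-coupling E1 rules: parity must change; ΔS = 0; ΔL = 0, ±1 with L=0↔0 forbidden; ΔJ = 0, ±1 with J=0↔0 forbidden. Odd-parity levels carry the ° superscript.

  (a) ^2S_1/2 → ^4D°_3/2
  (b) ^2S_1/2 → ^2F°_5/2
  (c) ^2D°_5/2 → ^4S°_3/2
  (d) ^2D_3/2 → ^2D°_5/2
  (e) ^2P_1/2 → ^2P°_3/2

(a) forbidden (ΔS, ΔL fail)
(b) forbidden (ΔL, ΔJ fail)
(c) forbidden (parity, ΔS, ΔL fail)
(d) allowed
(e) allowed
Total allowed: 2 of 5.

2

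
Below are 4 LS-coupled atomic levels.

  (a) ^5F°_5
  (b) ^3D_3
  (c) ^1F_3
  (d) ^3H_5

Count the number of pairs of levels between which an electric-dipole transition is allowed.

0

(a)–(b): forbidden (ΔS, ΔJ).
(a)–(c): forbidden (ΔS, ΔJ).
(a)–(d): forbidden (ΔS, ΔL).
(b)–(c): forbidden (parity, ΔS).
(b)–(d): forbidden (parity, ΔL, ΔJ).
(c)–(d): forbidden (parity, ΔS, ΔL, ΔJ).
Allowed pairs: 0 of 6.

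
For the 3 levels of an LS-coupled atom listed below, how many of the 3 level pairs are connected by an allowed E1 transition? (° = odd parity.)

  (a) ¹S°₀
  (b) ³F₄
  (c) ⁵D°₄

0

(a)–(b): forbidden (ΔS, ΔL, ΔJ).
(a)–(c): forbidden (parity, ΔS, ΔL, ΔJ).
(b)–(c): forbidden (ΔS).
Allowed pairs: 0 of 3.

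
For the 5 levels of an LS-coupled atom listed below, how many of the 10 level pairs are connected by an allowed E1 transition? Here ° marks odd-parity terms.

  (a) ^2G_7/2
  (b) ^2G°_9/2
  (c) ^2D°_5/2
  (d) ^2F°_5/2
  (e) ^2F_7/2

(a)–(b): allowed.
(a)–(c): forbidden (ΔL).
(a)–(d): allowed.
(a)–(e): forbidden (parity).
(b)–(c): forbidden (parity, ΔL, ΔJ).
(b)–(d): forbidden (parity, ΔJ).
(b)–(e): allowed.
(c)–(d): forbidden (parity).
(c)–(e): allowed.
(d)–(e): allowed.
Allowed pairs: 5 of 10.

5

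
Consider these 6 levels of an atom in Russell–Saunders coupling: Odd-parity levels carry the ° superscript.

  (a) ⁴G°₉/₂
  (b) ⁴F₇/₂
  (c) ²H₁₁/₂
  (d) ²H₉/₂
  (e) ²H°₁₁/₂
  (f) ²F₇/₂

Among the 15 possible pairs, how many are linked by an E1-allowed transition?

3

(a)–(b): allowed.
(a)–(c): forbidden (ΔS).
(a)–(d): forbidden (ΔS).
(a)–(e): forbidden (parity, ΔS).
(a)–(f): forbidden (ΔS).
(b)–(c): forbidden (parity, ΔS, ΔL, ΔJ).
(b)–(d): forbidden (parity, ΔS, ΔL).
(b)–(e): forbidden (ΔS, ΔL, ΔJ).
(b)–(f): forbidden (parity, ΔS).
(c)–(d): forbidden (parity).
(c)–(e): allowed.
(c)–(f): forbidden (parity, ΔL, ΔJ).
(d)–(e): allowed.
(d)–(f): forbidden (parity, ΔL).
(e)–(f): forbidden (ΔL, ΔJ).
Allowed pairs: 3 of 15.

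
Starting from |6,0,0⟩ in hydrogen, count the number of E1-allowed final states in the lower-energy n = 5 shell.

3

E1 requires Δl = ±1, so l_f ∈ {-1, 1}; with 0 ≤ l_f ≤ n_f−1 = 4, the allowed l_f values are {1}.
For l_f = 1: m_f ∈ {m_i−1, m_i, m_i+1} ∩ [−1, 1] = {-1, 0, 1} → 3 states.
Total: 3.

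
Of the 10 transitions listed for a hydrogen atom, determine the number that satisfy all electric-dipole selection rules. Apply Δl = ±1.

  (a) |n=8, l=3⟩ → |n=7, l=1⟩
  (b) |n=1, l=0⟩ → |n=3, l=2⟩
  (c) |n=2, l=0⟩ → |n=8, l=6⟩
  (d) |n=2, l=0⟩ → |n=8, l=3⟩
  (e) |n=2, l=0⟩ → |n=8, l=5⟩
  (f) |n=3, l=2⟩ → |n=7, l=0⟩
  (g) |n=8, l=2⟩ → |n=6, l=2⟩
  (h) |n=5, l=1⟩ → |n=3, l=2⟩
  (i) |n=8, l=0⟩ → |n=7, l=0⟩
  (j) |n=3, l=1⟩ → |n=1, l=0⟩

2

(a) forbidden — Δl = -2 (E1 requires Δl = ±1)
(b) forbidden — Δl = +2 (E1 requires Δl = ±1)
(c) forbidden — Δl = +6 (E1 requires Δl = ±1)
(d) forbidden — Δl = +3 (E1 requires Δl = ±1)
(e) forbidden — Δl = +5 (E1 requires Δl = ±1)
(f) forbidden — Δl = -2 (E1 requires Δl = ±1)
(g) forbidden — Δl = +0 (E1 requires Δl = ±1)
(h) allowed
(i) forbidden — Δl = +0 (E1 requires Δl = ±1)
(j) allowed
Total allowed: 2 of 10.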